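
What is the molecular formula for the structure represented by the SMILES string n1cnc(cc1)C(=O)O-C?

Heavy atoms from the SMILES: 6 C, 2 N, 2 O.
Implicit hydrogens by atom environment:
  3 × C (aromatic): 1 H each → 3
  2 × N (aromatic): no H
  2 × O: no H
  1 × C: 3 H
  1 × C (aromatic): no H
  1 × C: no H
  Total hydrogens = 6.
Molecular formula: C6H6N2O2

C6H6N2O2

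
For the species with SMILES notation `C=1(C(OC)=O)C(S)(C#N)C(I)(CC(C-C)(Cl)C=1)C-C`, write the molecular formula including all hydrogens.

Heavy atoms from the SMILES: 13 C, 1 Cl, 1 I, 1 N, 2 O, 1 S.
Implicit hydrogens by atom environment:
  6 × C: no H
  3 × C: 3 H each → 9
  3 × C: 2 H each → 6
  2 × O: no H
  1 × C: 1 H
  1 × Cl: no H
  1 × I: no H
  1 × N: no H
  1 × S: 1 H
  Total hydrogens = 17.
Molecular formula: C13H17ClINO2S

C13H17ClINO2S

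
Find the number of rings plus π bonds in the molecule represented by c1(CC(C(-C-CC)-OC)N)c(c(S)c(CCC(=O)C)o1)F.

Molecular formula from the SMILES: C15H24FNO3S.
DoU = (2C + 2 + N − H − X)/2 = (2·15 + 2 + 1 − 24 − 1)/2 = 8/2 = 4.
(Structurally: 1 ring(s) + 3 π bond(s) = 4.)

4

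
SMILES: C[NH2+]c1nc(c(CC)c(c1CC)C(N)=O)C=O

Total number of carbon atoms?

12

The symbol for carbon appears 12 times in the SMILES. Lowercase c denotes aromatic carbon and counts toward C.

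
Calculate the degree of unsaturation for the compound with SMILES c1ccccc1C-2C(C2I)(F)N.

Molecular formula from the SMILES: C9H9FIN.
DoU = (2C + 2 + N − H − X)/2 = (2·9 + 2 + 1 − 9 − 2)/2 = 10/2 = 5.
(Structurally: 2 ring(s) + 3 π bond(s) = 5.)

5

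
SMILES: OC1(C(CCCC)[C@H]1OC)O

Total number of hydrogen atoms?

16

Hydrogens are implicit in SMILES; fill each atom to its normal valence:
  3 × C: 2 H each → 6
  2 × C: 3 H each → 6
  2 × C: 1 H each → 2
  2 × O: 1 H each → 2
  1 × C: no H
  1 × O: no H
  Total hydrogens = 16.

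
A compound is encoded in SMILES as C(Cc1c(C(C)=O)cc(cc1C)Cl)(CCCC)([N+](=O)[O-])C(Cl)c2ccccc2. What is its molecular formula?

C22H25Cl2NO3

Heavy atoms from the SMILES: 22 C, 2 Cl, 1 N, 3 O.
Implicit hydrogens by atom environment:
  7 × C (aromatic): 1 H each → 7
  5 × C (aromatic): no H
  4 × C: 2 H each → 8
  3 × C: 3 H each → 9
  2 × C: no H
  2 × Cl: no H
  2 × O: no H
  1 × C: 1 H
  1 × N (charge +1): no H
  1 × O (charge -1): no H
  Total hydrogens = 25.
Molecular formula: C22H25Cl2NO3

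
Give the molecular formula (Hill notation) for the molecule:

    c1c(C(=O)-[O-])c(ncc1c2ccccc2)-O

Heavy atoms from the SMILES: 12 C, 1 N, 3 O.
Implicit hydrogens by atom environment:
  7 × C (aromatic): 1 H each → 7
  4 × C (aromatic): no H
  1 × C: no H
  1 × N (aromatic): no H
  1 × O: 1 H
  1 × O: no H
  1 × O (charge -1): no H
  Total hydrogens = 8.
Net charge -1.
Molecular formula: C12H8NO3-

C12H8NO3-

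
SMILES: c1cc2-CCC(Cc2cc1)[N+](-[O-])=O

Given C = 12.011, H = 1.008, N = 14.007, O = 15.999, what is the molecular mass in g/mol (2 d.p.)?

177.20

Molecular formula: C10H11NO2.
M = 10×12.011 + 11×1.008 + 1×14.007 + 2×15.999 = 177.20 g/mol.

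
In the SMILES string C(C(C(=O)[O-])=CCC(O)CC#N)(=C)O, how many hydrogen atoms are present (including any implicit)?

10

Hydrogens are implicit in SMILES; fill each atom to its normal valence:
  4 × C: no H
  3 × C: 2 H each → 6
  2 × C: 1 H each → 2
  2 × O: 1 H each → 2
  1 × N: no H
  1 × O: no H
  1 × O (charge -1): no H
  Total hydrogens = 10.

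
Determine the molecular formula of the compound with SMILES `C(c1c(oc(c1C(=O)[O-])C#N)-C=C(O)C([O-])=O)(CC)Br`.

[C12H8BrNO6]2-

Heavy atoms from the SMILES: 1 Br, 12 C, 1 N, 6 O.
Implicit hydrogens by atom environment:
  4 × C (aromatic): no H
  4 × C: no H
  2 × C: 1 H each → 2
  2 × O: no H
  2 × O (charge -1): no H
  1 × Br: no H
  1 × C: 3 H
  1 × C: 2 H
  1 × N: no H
  1 × O: 1 H
  1 × O (aromatic): no H
  Total hydrogens = 8.
Net charge -2.
Molecular formula: [C12H8BrNO6]2-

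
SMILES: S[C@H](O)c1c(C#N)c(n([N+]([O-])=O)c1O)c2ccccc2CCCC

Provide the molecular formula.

Heavy atoms from the SMILES: 16 C, 3 N, 4 O, 1 S.
Implicit hydrogens by atom environment:
  6 × C (aromatic): no H
  4 × C (aromatic): 1 H each → 4
  3 × C: 2 H each → 6
  2 × O: 1 H each → 2
  1 × C: 3 H
  1 × C: 1 H
  1 × C: no H
  1 × N (aromatic): no H
  1 × N: no H
  1 × N (charge +1): no H
  1 × O: no H
  1 × O (charge -1): no H
  1 × S: 1 H
  Total hydrogens = 17.
Molecular formula: C16H17N3O4S

C16H17N3O4S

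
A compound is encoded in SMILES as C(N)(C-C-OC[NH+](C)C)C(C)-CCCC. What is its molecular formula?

C12H29N2O+

Heavy atoms from the SMILES: 12 C, 2 N, 1 O.
Implicit hydrogens by atom environment:
  6 × C: 2 H each → 12
  4 × C: 3 H each → 12
  2 × C: 1 H each → 2
  1 × N: 2 H
  1 × N (charge +1): 1 H
  1 × O: no H
  Total hydrogens = 29.
Net charge +1.
Molecular formula: C12H29N2O+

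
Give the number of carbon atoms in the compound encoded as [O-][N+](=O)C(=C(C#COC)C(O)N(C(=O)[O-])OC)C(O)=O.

The symbol for carbon appears 9 times in the SMILES.

9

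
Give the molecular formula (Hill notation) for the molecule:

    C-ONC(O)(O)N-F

Heavy atoms from the SMILES: 2 C, 1 F, 2 N, 3 O.
Implicit hydrogens by atom environment:
  2 × N: 1 H each → 2
  2 × O: 1 H each → 2
  1 × C: 3 H
  1 × C: no H
  1 × F: no H
  1 × O: no H
  Total hydrogens = 7.
Molecular formula: C2H7FN2O3

C2H7FN2O3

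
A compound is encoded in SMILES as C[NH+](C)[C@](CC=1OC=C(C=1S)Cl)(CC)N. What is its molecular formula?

C10H18ClN2OS+

Heavy atoms from the SMILES: 10 C, 1 Cl, 2 N, 1 O, 1 S.
Implicit hydrogens by atom environment:
  3 × C: 3 H each → 9
  3 × C (aromatic): no H
  2 × C: 2 H each → 4
  1 × C (aromatic): 1 H
  1 × C: no H
  1 × Cl: no H
  1 × N: 2 H
  1 × N (charge +1): 1 H
  1 × O (aromatic): no H
  1 × S: 1 H
  Total hydrogens = 18.
Net charge +1.
Molecular formula: C10H18ClN2OS+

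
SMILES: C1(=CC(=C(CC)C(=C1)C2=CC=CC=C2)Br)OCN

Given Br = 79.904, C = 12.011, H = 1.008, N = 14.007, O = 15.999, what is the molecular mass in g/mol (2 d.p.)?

Molecular formula: C15H16BrNO.
M = 1×79.904 + 15×12.011 + 16×1.008 + 1×14.007 + 1×15.999 = 306.20 g/mol.

306.20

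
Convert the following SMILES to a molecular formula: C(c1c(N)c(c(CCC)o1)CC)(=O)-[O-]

Heavy atoms from the SMILES: 10 C, 1 N, 3 O.
Implicit hydrogens by atom environment:
  4 × C (aromatic): no H
  3 × C: 2 H each → 6
  2 × C: 3 H each → 6
  1 × C: no H
  1 × N: 2 H
  1 × O (aromatic): no H
  1 × O: no H
  1 × O (charge -1): no H
  Total hydrogens = 14.
Net charge -1.
Molecular formula: C10H14NO3-

C10H14NO3-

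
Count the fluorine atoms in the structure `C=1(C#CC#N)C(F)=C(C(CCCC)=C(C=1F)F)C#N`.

3

The symbol for fluorine appears 3 times in the SMILES.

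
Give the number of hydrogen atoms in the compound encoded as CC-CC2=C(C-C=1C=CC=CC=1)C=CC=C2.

18

Hydrogens are implicit in SMILES; fill each atom to its normal valence:
  9 × C (aromatic): 1 H each → 9
  3 × C: 2 H each → 6
  3 × C (aromatic): no H
  1 × C: 3 H
  Total hydrogens = 18.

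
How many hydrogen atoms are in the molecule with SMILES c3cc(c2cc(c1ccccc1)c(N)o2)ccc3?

Hydrogens are implicit in SMILES; fill each atom to its normal valence:
  11 × C (aromatic): 1 H each → 11
  5 × C (aromatic): no H
  1 × N: 2 H
  1 × O (aromatic): no H
  Total hydrogens = 13.

13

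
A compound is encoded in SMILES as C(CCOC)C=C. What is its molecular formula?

C6H12O

Heavy atoms from the SMILES: 6 C, 1 O.
Implicit hydrogens by atom environment:
  4 × C: 2 H each → 8
  1 × C: 3 H
  1 × C: 1 H
  1 × O: no H
  Total hydrogens = 12.
Molecular formula: C6H12O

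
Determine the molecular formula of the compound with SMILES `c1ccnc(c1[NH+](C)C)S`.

Heavy atoms from the SMILES: 7 C, 2 N, 1 S.
Implicit hydrogens by atom environment:
  3 × C (aromatic): 1 H each → 3
  2 × C: 3 H each → 6
  2 × C (aromatic): no H
  1 × N (charge +1): 1 H
  1 × N (aromatic): no H
  1 × S: 1 H
  Total hydrogens = 11.
Net charge +1.
Molecular formula: C7H11N2S+

C7H11N2S+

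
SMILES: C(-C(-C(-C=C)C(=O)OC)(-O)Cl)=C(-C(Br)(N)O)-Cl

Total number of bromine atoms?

1

The symbol for bromine appears 1 time in the SMILES.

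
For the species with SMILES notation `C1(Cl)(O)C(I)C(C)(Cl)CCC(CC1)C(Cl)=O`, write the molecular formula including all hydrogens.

C10H14Cl3IO2

Heavy atoms from the SMILES: 10 C, 3 Cl, 1 I, 2 O.
Implicit hydrogens by atom environment:
  4 × C: 2 H each → 8
  3 × C: no H
  3 × Cl: no H
  2 × C: 1 H each → 2
  1 × C: 3 H
  1 × I: no H
  1 × O: 1 H
  1 × O: no H
  Total hydrogens = 14.
Molecular formula: C10H14Cl3IO2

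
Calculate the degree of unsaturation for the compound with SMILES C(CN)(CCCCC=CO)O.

Molecular formula from the SMILES: C8H17NO2.
DoU = (2C + 2 + N − H − X)/2 = (2·8 + 2 + 1 − 17 − 0)/2 = 2/2 = 1.
(Structurally: 0 ring(s) + 1 π bond(s) = 1.)

1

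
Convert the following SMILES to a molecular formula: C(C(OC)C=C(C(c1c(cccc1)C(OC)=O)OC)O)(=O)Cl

Heavy atoms from the SMILES: 15 C, 1 Cl, 6 O.
Implicit hydrogens by atom environment:
  5 × O: no H
  4 × C (aromatic): 1 H each → 4
  3 × C: 3 H each → 9
  3 × C: 1 H each → 3
  3 × C: no H
  2 × C (aromatic): no H
  1 × Cl: no H
  1 × O: 1 H
  Total hydrogens = 17.
Molecular formula: C15H17ClO6

C15H17ClO6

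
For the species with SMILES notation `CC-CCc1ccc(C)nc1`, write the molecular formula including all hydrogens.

C10H15N

Heavy atoms from the SMILES: 10 C, 1 N.
Implicit hydrogens by atom environment:
  3 × C: 2 H each → 6
  3 × C (aromatic): 1 H each → 3
  2 × C: 3 H each → 6
  2 × C (aromatic): no H
  1 × N (aromatic): no H
  Total hydrogens = 15.
Molecular formula: C10H15N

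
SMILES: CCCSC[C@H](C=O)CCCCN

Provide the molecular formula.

C10H21NOS

Heavy atoms from the SMILES: 10 C, 1 N, 1 O, 1 S.
Implicit hydrogens by atom environment:
  7 × C: 2 H each → 14
  2 × C: 1 H each → 2
  1 × C: 3 H
  1 × N: 2 H
  1 × O: no H
  1 × S: no H
  Total hydrogens = 21.
Molecular formula: C10H21NOS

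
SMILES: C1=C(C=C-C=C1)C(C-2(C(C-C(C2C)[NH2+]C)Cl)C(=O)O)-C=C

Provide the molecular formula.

C17H23ClNO2+

Heavy atoms from the SMILES: 17 C, 1 Cl, 1 N, 2 O.
Implicit hydrogens by atom environment:
  5 × C: 1 H each → 5
  5 × C (aromatic): 1 H each → 5
  2 × C: 3 H each → 6
  2 × C: 2 H each → 4
  2 × C: no H
  1 × C (aromatic): no H
  1 × Cl: no H
  1 × N (charge +1): 2 H
  1 × O: 1 H
  1 × O: no H
  Total hydrogens = 23.
Net charge +1.
Molecular formula: C17H23ClNO2+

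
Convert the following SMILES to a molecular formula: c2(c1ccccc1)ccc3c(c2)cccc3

C16H12

Heavy atoms from the SMILES: 16 C.
Implicit hydrogens by atom environment:
  12 × C (aromatic): 1 H each → 12
  4 × C (aromatic): no H
  Total hydrogens = 12.
Molecular formula: C16H12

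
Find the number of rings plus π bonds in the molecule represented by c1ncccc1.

Molecular formula from the SMILES: C5H5N.
DoU = (2C + 2 + N − H − X)/2 = (2·5 + 2 + 1 − 5 − 0)/2 = 8/2 = 4.
(Structurally: 1 ring(s) + 3 π bond(s) = 4.)

4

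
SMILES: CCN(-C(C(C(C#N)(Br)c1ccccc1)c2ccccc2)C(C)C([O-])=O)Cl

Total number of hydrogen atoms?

Hydrogens are implicit in SMILES; fill each atom to its normal valence:
  10 × C (aromatic): 1 H each → 10
  3 × C: 1 H each → 3
  3 × C: no H
  2 × C: 3 H each → 6
  2 × C (aromatic): no H
  2 × N: no H
  1 × Br: no H
  1 × C: 2 H
  1 × Cl: no H
  1 × O: no H
  1 × O (charge -1): no H
  Total hydrogens = 21.

21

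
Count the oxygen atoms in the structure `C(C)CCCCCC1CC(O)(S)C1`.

The symbol for oxygen appears 1 time in the SMILES.

1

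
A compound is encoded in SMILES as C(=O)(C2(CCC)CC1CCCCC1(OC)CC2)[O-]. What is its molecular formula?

Heavy atoms from the SMILES: 15 C, 3 O.
Implicit hydrogens by atom environment:
  9 × C: 2 H each → 18
  3 × C: no H
  2 × C: 3 H each → 6
  2 × O: no H
  1 × C: 1 H
  1 × O (charge -1): no H
  Total hydrogens = 25.
Net charge -1.
Molecular formula: C15H25O3-

C15H25O3-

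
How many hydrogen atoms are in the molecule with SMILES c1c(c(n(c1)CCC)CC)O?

15

Hydrogens are implicit in SMILES; fill each atom to its normal valence:
  3 × C: 2 H each → 6
  2 × C: 3 H each → 6
  2 × C (aromatic): 1 H each → 2
  2 × C (aromatic): no H
  1 × N (aromatic): no H
  1 × O: 1 H
  Total hydrogens = 15.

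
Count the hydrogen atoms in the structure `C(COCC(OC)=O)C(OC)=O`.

12

Hydrogens are implicit in SMILES; fill each atom to its normal valence:
  5 × O: no H
  3 × C: 2 H each → 6
  2 × C: 3 H each → 6
  2 × C: no H
  Total hydrogens = 12.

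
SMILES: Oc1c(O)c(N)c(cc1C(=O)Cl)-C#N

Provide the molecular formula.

Heavy atoms from the SMILES: 8 C, 1 Cl, 2 N, 3 O.
Implicit hydrogens by atom environment:
  5 × C (aromatic): no H
  2 × C: no H
  2 × O: 1 H each → 2
  1 × C (aromatic): 1 H
  1 × Cl: no H
  1 × N: 2 H
  1 × N: no H
  1 × O: no H
  Total hydrogens = 5.
Molecular formula: C8H5ClN2O3

C8H5ClN2O3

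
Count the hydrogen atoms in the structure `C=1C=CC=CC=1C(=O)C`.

Hydrogens are implicit in SMILES; fill each atom to its normal valence:
  5 × C (aromatic): 1 H each → 5
  1 × C: 3 H
  1 × C (aromatic): no H
  1 × C: no H
  1 × O: no H
  Total hydrogens = 8.

8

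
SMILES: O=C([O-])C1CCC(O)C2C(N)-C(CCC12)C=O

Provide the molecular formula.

Heavy atoms from the SMILES: 12 C, 1 N, 4 O.
Implicit hydrogens by atom environment:
  7 × C: 1 H each → 7
  4 × C: 2 H each → 8
  2 × O: no H
  1 × C: no H
  1 × N: 2 H
  1 × O: 1 H
  1 × O (charge -1): no H
  Total hydrogens = 18.
Net charge -1.
Molecular formula: C12H18NO4-

C12H18NO4-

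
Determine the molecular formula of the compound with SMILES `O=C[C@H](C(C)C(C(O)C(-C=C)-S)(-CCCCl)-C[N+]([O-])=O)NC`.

C14H25ClN2O4S

Heavy atoms from the SMILES: 14 C, 1 Cl, 2 N, 4 O, 1 S.
Implicit hydrogens by atom environment:
  6 × C: 1 H each → 6
  5 × C: 2 H each → 10
  2 × C: 3 H each → 6
  2 × O: no H
  1 × C: no H
  1 × Cl: no H
  1 × N: 1 H
  1 × N (charge +1): no H
  1 × O: 1 H
  1 × O (charge -1): no H
  1 × S: 1 H
  Total hydrogens = 25.
Molecular formula: C14H25ClN2O4S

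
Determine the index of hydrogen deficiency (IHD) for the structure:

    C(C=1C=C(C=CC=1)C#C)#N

8

Molecular formula from the SMILES: C9H5N.
DoU = (2C + 2 + N − H − X)/2 = (2·9 + 2 + 1 − 5 − 0)/2 = 16/2 = 8.
(Structurally: 1 ring(s) + 7 π bond(s) = 8.)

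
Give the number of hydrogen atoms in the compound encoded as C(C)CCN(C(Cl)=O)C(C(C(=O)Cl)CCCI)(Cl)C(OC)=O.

Hydrogens are implicit in SMILES; fill each atom to its normal valence:
  6 × C: 2 H each → 12
  4 × C: no H
  4 × O: no H
  3 × Cl: no H
  2 × C: 3 H each → 6
  1 × C: 1 H
  1 × I: no H
  1 × N: no H
  Total hydrogens = 19.

19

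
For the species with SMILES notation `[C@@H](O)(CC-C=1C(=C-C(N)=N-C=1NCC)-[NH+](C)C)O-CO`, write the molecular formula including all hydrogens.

C13H25N4O3+

Heavy atoms from the SMILES: 13 C, 4 N, 3 O.
Implicit hydrogens by atom environment:
  4 × C: 2 H each → 8
  4 × C (aromatic): no H
  3 × C: 3 H each → 9
  2 × O: 1 H each → 2
  1 × C (aromatic): 1 H
  1 × C: 1 H
  1 × N: 2 H
  1 × N (charge +1): 1 H
  1 × N: 1 H
  1 × N (aromatic): no H
  1 × O: no H
  Total hydrogens = 25.
Net charge +1.
Molecular formula: C13H25N4O3+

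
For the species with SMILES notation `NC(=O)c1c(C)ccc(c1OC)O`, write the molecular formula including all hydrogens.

Heavy atoms from the SMILES: 9 C, 1 N, 3 O.
Implicit hydrogens by atom environment:
  4 × C (aromatic): no H
  2 × C: 3 H each → 6
  2 × C (aromatic): 1 H each → 2
  2 × O: no H
  1 × C: no H
  1 × N: 2 H
  1 × O: 1 H
  Total hydrogens = 11.
Molecular formula: C9H11NO3

C9H11NO3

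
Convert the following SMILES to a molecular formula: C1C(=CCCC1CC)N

C8H15N

Heavy atoms from the SMILES: 8 C, 1 N.
Implicit hydrogens by atom environment:
  4 × C: 2 H each → 8
  2 × C: 1 H each → 2
  1 × C: 3 H
  1 × C: no H
  1 × N: 2 H
  Total hydrogens = 15.
Molecular formula: C8H15N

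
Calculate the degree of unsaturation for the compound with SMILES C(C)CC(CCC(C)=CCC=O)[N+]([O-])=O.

3

Molecular formula from the SMILES: C11H19NO3.
DoU = (2C + 2 + N − H − X)/2 = (2·11 + 2 + 1 − 19 − 0)/2 = 6/2 = 3.
(Structurally: 0 ring(s) + 3 π bond(s) = 3.)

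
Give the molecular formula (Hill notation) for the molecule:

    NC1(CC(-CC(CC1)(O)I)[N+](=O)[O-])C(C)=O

Heavy atoms from the SMILES: 9 C, 1 I, 2 N, 4 O.
Implicit hydrogens by atom environment:
  4 × C: 2 H each → 8
  3 × C: no H
  2 × O: no H
  1 × C: 3 H
  1 × C: 1 H
  1 × I: no H
  1 × N: 2 H
  1 × N (charge +1): no H
  1 × O: 1 H
  1 × O (charge -1): no H
  Total hydrogens = 15.
Molecular formula: C9H15IN2O4

C9H15IN2O4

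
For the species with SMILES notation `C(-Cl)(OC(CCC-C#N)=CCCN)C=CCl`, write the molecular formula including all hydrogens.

Heavy atoms from the SMILES: 11 C, 2 Cl, 2 N, 1 O.
Implicit hydrogens by atom environment:
  5 × C: 2 H each → 10
  4 × C: 1 H each → 4
  2 × C: no H
  2 × Cl: no H
  1 × N: 2 H
  1 × N: no H
  1 × O: no H
  Total hydrogens = 16.
Molecular formula: C11H16Cl2N2O

C11H16Cl2N2O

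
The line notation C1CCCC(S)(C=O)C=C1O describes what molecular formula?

Heavy atoms from the SMILES: 8 C, 2 O, 1 S.
Implicit hydrogens by atom environment:
  4 × C: 2 H each → 8
  2 × C: 1 H each → 2
  2 × C: no H
  1 × O: 1 H
  1 × O: no H
  1 × S: 1 H
  Total hydrogens = 12.
Molecular formula: C8H12O2S

C8H12O2S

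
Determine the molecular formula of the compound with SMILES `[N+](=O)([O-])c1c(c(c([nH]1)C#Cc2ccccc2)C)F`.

C13H9FN2O2

Heavy atoms from the SMILES: 13 C, 1 F, 2 N, 2 O.
Implicit hydrogens by atom environment:
  5 × C (aromatic): 1 H each → 5
  5 × C (aromatic): no H
  2 × C: no H
  1 × C: 3 H
  1 × F: no H
  1 × N (aromatic): 1 H
  1 × N (charge +1): no H
  1 × O: no H
  1 × O (charge -1): no H
  Total hydrogens = 9.
Molecular formula: C13H9FN2O2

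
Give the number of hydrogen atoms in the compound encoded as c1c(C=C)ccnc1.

7

Hydrogens are implicit in SMILES; fill each atom to its normal valence:
  4 × C (aromatic): 1 H each → 4
  1 × C: 2 H
  1 × C: 1 H
  1 × C (aromatic): no H
  1 × N (aromatic): no H
  Total hydrogens = 7.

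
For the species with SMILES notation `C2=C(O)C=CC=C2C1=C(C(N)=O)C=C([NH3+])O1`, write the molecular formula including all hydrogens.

C11H11N2O3+

Heavy atoms from the SMILES: 11 C, 2 N, 3 O.
Implicit hydrogens by atom environment:
  5 × C (aromatic): 1 H each → 5
  5 × C (aromatic): no H
  1 × C: no H
  1 × N (charge +1): 3 H
  1 × N: 2 H
  1 × O: 1 H
  1 × O (aromatic): no H
  1 × O: no H
  Total hydrogens = 11.
Net charge +1.
Molecular formula: C11H11N2O3+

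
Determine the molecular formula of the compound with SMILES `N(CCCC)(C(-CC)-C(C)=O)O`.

C9H19NO2

Heavy atoms from the SMILES: 9 C, 1 N, 2 O.
Implicit hydrogens by atom environment:
  4 × C: 2 H each → 8
  3 × C: 3 H each → 9
  1 × C: 1 H
  1 × C: no H
  1 × N: no H
  1 × O: 1 H
  1 × O: no H
  Total hydrogens = 19.
Molecular formula: C9H19NO2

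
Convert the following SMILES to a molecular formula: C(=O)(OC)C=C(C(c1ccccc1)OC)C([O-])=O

C13H13O5-

Heavy atoms from the SMILES: 13 C, 5 O.
Implicit hydrogens by atom environment:
  5 × C (aromatic): 1 H each → 5
  4 × O: no H
  3 × C: no H
  2 × C: 3 H each → 6
  2 × C: 1 H each → 2
  1 × C (aromatic): no H
  1 × O (charge -1): no H
  Total hydrogens = 13.
Net charge -1.
Molecular formula: C13H13O5-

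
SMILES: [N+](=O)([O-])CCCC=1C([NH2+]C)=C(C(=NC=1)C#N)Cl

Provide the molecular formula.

C10H12ClN4O2+

Heavy atoms from the SMILES: 10 C, 1 Cl, 4 N, 2 O.
Implicit hydrogens by atom environment:
  4 × C (aromatic): no H
  3 × C: 2 H each → 6
  1 × C: 3 H
  1 × C (aromatic): 1 H
  1 × C: no H
  1 × Cl: no H
  1 × N (charge +1): 2 H
  1 × N (aromatic): no H
  1 × N: no H
  1 × N (charge +1): no H
  1 × O: no H
  1 × O (charge -1): no H
  Total hydrogens = 12.
Net charge +1.
Molecular formula: C10H12ClN4O2+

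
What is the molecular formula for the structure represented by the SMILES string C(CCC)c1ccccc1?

Heavy atoms from the SMILES: 10 C.
Implicit hydrogens by atom environment:
  5 × C (aromatic): 1 H each → 5
  3 × C: 2 H each → 6
  1 × C: 3 H
  1 × C (aromatic): no H
  Total hydrogens = 14.
Molecular formula: C10H14

C10H14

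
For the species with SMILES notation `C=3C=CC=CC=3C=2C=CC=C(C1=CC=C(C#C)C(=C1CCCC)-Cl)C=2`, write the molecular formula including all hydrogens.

Heavy atoms from the SMILES: 24 C, 1 Cl.
Implicit hydrogens by atom environment:
  11 × C (aromatic): 1 H each → 11
  7 × C (aromatic): no H
  3 × C: 2 H each → 6
  1 × C: 3 H
  1 × C: 1 H
  1 × C: no H
  1 × Cl: no H
  Total hydrogens = 21.
Molecular formula: C24H21Cl

C24H21Cl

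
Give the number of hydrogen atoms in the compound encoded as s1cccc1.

Hydrogens are implicit in SMILES; fill each atom to its normal valence:
  4 × C (aromatic): 1 H each → 4
  1 × S (aromatic): no H
  Total hydrogens = 4.

4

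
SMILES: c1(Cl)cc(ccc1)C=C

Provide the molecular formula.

C8H7Cl

Heavy atoms from the SMILES: 8 C, 1 Cl.
Implicit hydrogens by atom environment:
  4 × C (aromatic): 1 H each → 4
  2 × C (aromatic): no H
  1 × C: 2 H
  1 × C: 1 H
  1 × Cl: no H
  Total hydrogens = 7.
Molecular formula: C8H7Cl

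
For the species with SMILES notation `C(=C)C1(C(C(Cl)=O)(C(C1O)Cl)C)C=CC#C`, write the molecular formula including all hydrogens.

Heavy atoms from the SMILES: 12 C, 2 Cl, 2 O.
Implicit hydrogens by atom environment:
  6 × C: 1 H each → 6
  4 × C: no H
  2 × Cl: no H
  1 × C: 3 H
  1 × C: 2 H
  1 × O: 1 H
  1 × O: no H
  Total hydrogens = 12.
Molecular formula: C12H12Cl2O2

C12H12Cl2O2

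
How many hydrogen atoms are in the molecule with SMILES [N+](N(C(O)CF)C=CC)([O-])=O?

9

Hydrogens are implicit in SMILES; fill each atom to its normal valence:
  3 × C: 1 H each → 3
  1 × C: 3 H
  1 × C: 2 H
  1 × F: no H
  1 × N: no H
  1 × N (charge +1): no H
  1 × O: 1 H
  1 × O: no H
  1 × O (charge -1): no H
  Total hydrogens = 9.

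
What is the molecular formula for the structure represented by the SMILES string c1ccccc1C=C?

C8H8

Heavy atoms from the SMILES: 8 C.
Implicit hydrogens by atom environment:
  5 × C (aromatic): 1 H each → 5
  1 × C: 2 H
  1 × C: 1 H
  1 × C (aromatic): no H
  Total hydrogens = 8.
Molecular formula: C8H8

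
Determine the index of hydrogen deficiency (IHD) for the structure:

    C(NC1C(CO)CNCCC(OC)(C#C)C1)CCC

Molecular formula from the SMILES: C15H28N2O2.
DoU = (2C + 2 + N − H − X)/2 = (2·15 + 2 + 2 − 28 − 0)/2 = 6/2 = 3.
(Structurally: 1 ring(s) + 2 π bond(s) = 3.)

3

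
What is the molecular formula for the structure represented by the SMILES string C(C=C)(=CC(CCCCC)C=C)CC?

C14H24

Heavy atoms from the SMILES: 14 C.
Implicit hydrogens by atom environment:
  7 × C: 2 H each → 14
  4 × C: 1 H each → 4
  2 × C: 3 H each → 6
  1 × C: no H
  Total hydrogens = 24.
Molecular formula: C14H24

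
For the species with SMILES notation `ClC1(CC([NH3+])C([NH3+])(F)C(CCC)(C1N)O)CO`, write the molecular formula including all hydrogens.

[C10H23ClFN3O2]2+

Heavy atoms from the SMILES: 10 C, 1 Cl, 1 F, 3 N, 2 O.
Implicit hydrogens by atom environment:
  4 × C: 2 H each → 8
  3 × C: no H
  2 × C: 1 H each → 2
  2 × N (charge +1): 3 H each → 6
  2 × O: 1 H each → 2
  1 × C: 3 H
  1 × Cl: no H
  1 × F: no H
  1 × N: 2 H
  Total hydrogens = 23.
Net charge +2.
Molecular formula: [C10H23ClFN3O2]2+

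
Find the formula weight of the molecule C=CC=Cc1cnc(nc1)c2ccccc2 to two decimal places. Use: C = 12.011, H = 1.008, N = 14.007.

Molecular formula: C14H12N2.
M = 14×12.011 + 12×1.008 + 2×14.007 = 208.26 g/mol.

208.26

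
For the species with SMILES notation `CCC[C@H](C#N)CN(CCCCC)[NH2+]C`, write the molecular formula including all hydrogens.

Heavy atoms from the SMILES: 12 C, 3 N.
Implicit hydrogens by atom environment:
  7 × C: 2 H each → 14
  3 × C: 3 H each → 9
  2 × N: no H
  1 × C: 1 H
  1 × C: no H
  1 × N (charge +1): 2 H
  Total hydrogens = 26.
Net charge +1.
Molecular formula: C12H26N3+

C12H26N3+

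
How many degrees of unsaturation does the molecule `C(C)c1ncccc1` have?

4

Molecular formula from the SMILES: C7H9N.
DoU = (2C + 2 + N − H − X)/2 = (2·7 + 2 + 1 − 9 − 0)/2 = 8/2 = 4.
(Structurally: 1 ring(s) + 3 π bond(s) = 4.)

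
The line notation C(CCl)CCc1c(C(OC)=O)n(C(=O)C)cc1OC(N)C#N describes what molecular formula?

C14H18ClN3O4

Heavy atoms from the SMILES: 14 C, 1 Cl, 3 N, 4 O.
Implicit hydrogens by atom environment:
  4 × C: 2 H each → 8
  4 × O: no H
  3 × C (aromatic): no H
  3 × C: no H
  2 × C: 3 H each → 6
  1 × C (aromatic): 1 H
  1 × C: 1 H
  1 × Cl: no H
  1 × N: 2 H
  1 × N (aromatic): no H
  1 × N: no H
  Total hydrogens = 18.
Molecular formula: C14H18ClN3O4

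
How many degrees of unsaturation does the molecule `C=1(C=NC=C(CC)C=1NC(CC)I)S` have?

4

Molecular formula from the SMILES: C10H15IN2S.
DoU = (2C + 2 + N − H − X)/2 = (2·10 + 2 + 2 − 15 − 1)/2 = 8/2 = 4.
(Structurally: 1 ring(s) + 3 π bond(s) = 4.)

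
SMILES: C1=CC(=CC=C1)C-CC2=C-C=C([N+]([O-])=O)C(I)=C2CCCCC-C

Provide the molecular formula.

Heavy atoms from the SMILES: 20 C, 1 I, 1 N, 2 O.
Implicit hydrogens by atom environment:
  7 × C: 2 H each → 14
  7 × C (aromatic): 1 H each → 7
  5 × C (aromatic): no H
  1 × C: 3 H
  1 × I: no H
  1 × N (charge +1): no H
  1 × O: no H
  1 × O (charge -1): no H
  Total hydrogens = 24.
Molecular formula: C20H24INO2

C20H24INO2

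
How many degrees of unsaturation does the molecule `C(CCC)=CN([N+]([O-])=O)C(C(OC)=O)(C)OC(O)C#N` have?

5

Molecular formula from the SMILES: C11H17N3O6.
DoU = (2C + 2 + N − H − X)/2 = (2·11 + 2 + 3 − 17 − 0)/2 = 10/2 = 5.
(Structurally: 0 ring(s) + 5 π bond(s) = 5.)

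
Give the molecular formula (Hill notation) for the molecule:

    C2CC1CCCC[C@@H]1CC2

Heavy atoms from the SMILES: 10 C.
Implicit hydrogens by atom environment:
  8 × C: 2 H each → 16
  2 × C: 1 H each → 2
  Total hydrogens = 18.
Molecular formula: C10H18

C10H18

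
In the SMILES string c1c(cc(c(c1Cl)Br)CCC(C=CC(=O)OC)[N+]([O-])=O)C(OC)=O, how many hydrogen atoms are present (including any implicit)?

Hydrogens are implicit in SMILES; fill each atom to its normal valence:
  5 × O: no H
  4 × C (aromatic): no H
  3 × C: 1 H each → 3
  2 × C: 3 H each → 6
  2 × C: 2 H each → 4
  2 × C (aromatic): 1 H each → 2
  2 × C: no H
  1 × Br: no H
  1 × Cl: no H
  1 × N (charge +1): no H
  1 × O (charge -1): no H
  Total hydrogens = 15.

15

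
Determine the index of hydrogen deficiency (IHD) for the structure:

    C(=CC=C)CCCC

Molecular formula from the SMILES: C8H14.
DoU = (2C + 2 + N − H − X)/2 = (2·8 + 2 + 0 − 14 − 0)/2 = 4/2 = 2.
(Structurally: 0 ring(s) + 2 π bond(s) = 2.)

2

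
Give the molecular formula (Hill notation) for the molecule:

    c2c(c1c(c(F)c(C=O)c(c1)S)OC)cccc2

Heavy atoms from the SMILES: 14 C, 1 F, 2 O, 1 S.
Implicit hydrogens by atom environment:
  6 × C (aromatic): 1 H each → 6
  6 × C (aromatic): no H
  2 × O: no H
  1 × C: 3 H
  1 × C: 1 H
  1 × F: no H
  1 × S: 1 H
  Total hydrogens = 11.
Molecular formula: C14H11FO2S

C14H11FO2S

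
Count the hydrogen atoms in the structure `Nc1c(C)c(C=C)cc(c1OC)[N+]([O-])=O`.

12

Hydrogens are implicit in SMILES; fill each atom to its normal valence:
  5 × C (aromatic): no H
  2 × C: 3 H each → 6
  2 × O: no H
  1 × C: 2 H
  1 × C (aromatic): 1 H
  1 × C: 1 H
  1 × N: 2 H
  1 × N (charge +1): no H
  1 × O (charge -1): no H
  Total hydrogens = 12.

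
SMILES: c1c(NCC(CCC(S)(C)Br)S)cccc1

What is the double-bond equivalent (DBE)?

Molecular formula from the SMILES: C12H18BrNS2.
DoU = (2C + 2 + N − H − X)/2 = (2·12 + 2 + 1 − 18 − 1)/2 = 8/2 = 4.
(Structurally: 1 ring(s) + 3 π bond(s) = 4.)

4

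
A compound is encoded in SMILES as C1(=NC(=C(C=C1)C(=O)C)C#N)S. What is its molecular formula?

C8H6N2OS

Heavy atoms from the SMILES: 8 C, 2 N, 1 O, 1 S.
Implicit hydrogens by atom environment:
  3 × C (aromatic): no H
  2 × C (aromatic): 1 H each → 2
  2 × C: no H
  1 × C: 3 H
  1 × N (aromatic): no H
  1 × N: no H
  1 × O: no H
  1 × S: 1 H
  Total hydrogens = 6.
Molecular formula: C8H6N2OS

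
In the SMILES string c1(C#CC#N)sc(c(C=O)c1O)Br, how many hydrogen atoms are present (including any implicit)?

Hydrogens are implicit in SMILES; fill each atom to its normal valence:
  4 × C (aromatic): no H
  3 × C: no H
  1 × Br: no H
  1 × C: 1 H
  1 × N: no H
  1 × O: 1 H
  1 × O: no H
  1 × S (aromatic): no H
  Total hydrogens = 2.

2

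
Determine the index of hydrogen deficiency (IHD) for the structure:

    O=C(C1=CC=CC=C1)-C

5

Molecular formula from the SMILES: C8H8O.
DoU = (2C + 2 + N − H − X)/2 = (2·8 + 2 + 0 − 8 − 0)/2 = 10/2 = 5.
(Structurally: 1 ring(s) + 4 π bond(s) = 5.)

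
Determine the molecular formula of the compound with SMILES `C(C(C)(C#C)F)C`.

Heavy atoms from the SMILES: 6 C, 1 F.
Implicit hydrogens by atom environment:
  2 × C: 3 H each → 6
  2 × C: no H
  1 × C: 2 H
  1 × C: 1 H
  1 × F: no H
  Total hydrogens = 9.
Molecular formula: C6H9F

C6H9F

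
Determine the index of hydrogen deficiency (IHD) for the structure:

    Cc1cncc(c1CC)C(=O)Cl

Molecular formula from the SMILES: C9H10ClNO.
DoU = (2C + 2 + N − H − X)/2 = (2·9 + 2 + 1 − 10 − 1)/2 = 10/2 = 5.
(Structurally: 1 ring(s) + 4 π bond(s) = 5.)

5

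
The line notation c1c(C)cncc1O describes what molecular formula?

C6H7NO

Heavy atoms from the SMILES: 6 C, 1 N, 1 O.
Implicit hydrogens by atom environment:
  3 × C (aromatic): 1 H each → 3
  2 × C (aromatic): no H
  1 × C: 3 H
  1 × N (aromatic): no H
  1 × O: 1 H
  Total hydrogens = 7.
Molecular formula: C6H7NO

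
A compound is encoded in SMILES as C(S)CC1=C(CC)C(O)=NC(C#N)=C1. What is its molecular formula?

C10H12N2OS

Heavy atoms from the SMILES: 10 C, 2 N, 1 O, 1 S.
Implicit hydrogens by atom environment:
  4 × C (aromatic): no H
  3 × C: 2 H each → 6
  1 × C: 3 H
  1 × C (aromatic): 1 H
  1 × C: no H
  1 × N (aromatic): no H
  1 × N: no H
  1 × O: 1 H
  1 × S: 1 H
  Total hydrogens = 12.
Molecular formula: C10H12N2OS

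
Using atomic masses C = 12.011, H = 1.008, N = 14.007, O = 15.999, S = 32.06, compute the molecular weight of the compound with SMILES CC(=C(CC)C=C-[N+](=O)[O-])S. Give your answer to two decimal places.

173.23

Molecular formula: C7H11NO2S.
M = 7×12.011 + 11×1.008 + 1×14.007 + 2×15.999 + 1×32.06 = 173.23 g/mol.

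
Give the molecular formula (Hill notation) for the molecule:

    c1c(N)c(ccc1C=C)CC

Heavy atoms from the SMILES: 10 C, 1 N.
Implicit hydrogens by atom environment:
  3 × C (aromatic): 1 H each → 3
  3 × C (aromatic): no H
  2 × C: 2 H each → 4
  1 × C: 3 H
  1 × C: 1 H
  1 × N: 2 H
  Total hydrogens = 13.
Molecular formula: C10H13N

C10H13N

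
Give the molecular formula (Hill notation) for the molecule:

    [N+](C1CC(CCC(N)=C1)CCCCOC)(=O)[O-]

C12H22N2O3

Heavy atoms from the SMILES: 12 C, 2 N, 3 O.
Implicit hydrogens by atom environment:
  7 × C: 2 H each → 14
  3 × C: 1 H each → 3
  2 × O: no H
  1 × C: 3 H
  1 × C: no H
  1 × N: 2 H
  1 × N (charge +1): no H
  1 × O (charge -1): no H
  Total hydrogens = 22.
Molecular formula: C12H22N2O3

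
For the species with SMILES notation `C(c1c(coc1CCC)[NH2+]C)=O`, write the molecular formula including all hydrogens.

Heavy atoms from the SMILES: 9 C, 1 N, 2 O.
Implicit hydrogens by atom environment:
  3 × C (aromatic): no H
  2 × C: 3 H each → 6
  2 × C: 2 H each → 4
  1 × C (aromatic): 1 H
  1 × C: 1 H
  1 × N (charge +1): 2 H
  1 × O (aromatic): no H
  1 × O: no H
  Total hydrogens = 14.
Net charge +1.
Molecular formula: C9H14NO2+

C9H14NO2+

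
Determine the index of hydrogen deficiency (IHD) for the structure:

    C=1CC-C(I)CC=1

Molecular formula from the SMILES: C6H9I.
DoU = (2C + 2 + N − H − X)/2 = (2·6 + 2 + 0 − 9 − 1)/2 = 4/2 = 2.
(Structurally: 1 ring(s) + 1 π bond(s) = 2.)

2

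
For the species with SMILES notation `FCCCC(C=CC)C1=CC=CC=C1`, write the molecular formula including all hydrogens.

Heavy atoms from the SMILES: 13 C, 1 F.
Implicit hydrogens by atom environment:
  5 × C (aromatic): 1 H each → 5
  3 × C: 2 H each → 6
  3 × C: 1 H each → 3
  1 × C: 3 H
  1 × C (aromatic): no H
  1 × F: no H
  Total hydrogens = 17.
Molecular formula: C13H17F

C13H17F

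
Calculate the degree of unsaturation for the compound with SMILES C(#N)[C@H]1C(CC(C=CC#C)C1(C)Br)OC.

6

Molecular formula from the SMILES: C12H14BrNO.
DoU = (2C + 2 + N − H − X)/2 = (2·12 + 2 + 1 − 14 − 1)/2 = 12/2 = 6.
(Structurally: 1 ring(s) + 5 π bond(s) = 6.)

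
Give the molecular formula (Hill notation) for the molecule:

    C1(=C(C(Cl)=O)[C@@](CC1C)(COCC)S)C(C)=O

Heavy atoms from the SMILES: 12 C, 1 Cl, 3 O, 1 S.
Implicit hydrogens by atom environment:
  5 × C: no H
  3 × C: 3 H each → 9
  3 × C: 2 H each → 6
  3 × O: no H
  1 × C: 1 H
  1 × Cl: no H
  1 × S: 1 H
  Total hydrogens = 17.
Molecular formula: C12H17ClO3S

C12H17ClO3S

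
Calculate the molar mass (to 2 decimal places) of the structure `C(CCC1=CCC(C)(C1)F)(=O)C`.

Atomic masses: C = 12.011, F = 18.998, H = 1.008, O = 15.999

Molecular formula: C10H15FO.
M = 10×12.011 + 1×18.998 + 15×1.008 + 1×15.999 = 170.23 g/mol.

170.23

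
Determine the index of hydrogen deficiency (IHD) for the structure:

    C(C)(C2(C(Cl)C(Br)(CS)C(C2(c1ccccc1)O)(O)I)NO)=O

Molecular formula from the SMILES: C14H16BrClINO4S.
DoU = (2C + 2 + N − H − X)/2 = (2·14 + 2 + 1 − 16 − 3)/2 = 12/2 = 6.
(Structurally: 2 ring(s) + 4 π bond(s) = 6.)

6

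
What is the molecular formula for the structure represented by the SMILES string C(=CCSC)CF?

Heavy atoms from the SMILES: 5 C, 1 F, 1 S.
Implicit hydrogens by atom environment:
  2 × C: 2 H each → 4
  2 × C: 1 H each → 2
  1 × C: 3 H
  1 × F: no H
  1 × S: no H
  Total hydrogens = 9.
Molecular formula: C5H9FS

C5H9FS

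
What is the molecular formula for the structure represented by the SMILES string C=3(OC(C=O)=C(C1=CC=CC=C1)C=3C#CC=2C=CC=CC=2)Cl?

Heavy atoms from the SMILES: 19 C, 1 Cl, 2 O.
Implicit hydrogens by atom environment:
  10 × C (aromatic): 1 H each → 10
  6 × C (aromatic): no H
  2 × C: no H
  1 × C: 1 H
  1 × Cl: no H
  1 × O (aromatic): no H
  1 × O: no H
  Total hydrogens = 11.
Molecular formula: C19H11ClO2

C19H11ClO2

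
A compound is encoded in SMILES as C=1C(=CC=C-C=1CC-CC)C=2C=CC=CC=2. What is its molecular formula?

Heavy atoms from the SMILES: 16 C.
Implicit hydrogens by atom environment:
  9 × C (aromatic): 1 H each → 9
  3 × C: 2 H each → 6
  3 × C (aromatic): no H
  1 × C: 3 H
  Total hydrogens = 18.
Molecular formula: C16H18

C16H18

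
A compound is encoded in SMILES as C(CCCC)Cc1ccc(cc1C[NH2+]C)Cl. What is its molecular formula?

Heavy atoms from the SMILES: 14 C, 1 Cl, 1 N.
Implicit hydrogens by atom environment:
  6 × C: 2 H each → 12
  3 × C (aromatic): 1 H each → 3
  3 × C (aromatic): no H
  2 × C: 3 H each → 6
  1 × Cl: no H
  1 × N (charge +1): 2 H
  Total hydrogens = 23.
Net charge +1.
Molecular formula: C14H23ClN+

C14H23ClN+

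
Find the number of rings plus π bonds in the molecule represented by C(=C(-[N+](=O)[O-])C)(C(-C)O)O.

2

Molecular formula from the SMILES: C5H9NO4.
DoU = (2C + 2 + N − H − X)/2 = (2·5 + 2 + 1 − 9 − 0)/2 = 4/2 = 2.
(Structurally: 0 ring(s) + 2 π bond(s) = 2.)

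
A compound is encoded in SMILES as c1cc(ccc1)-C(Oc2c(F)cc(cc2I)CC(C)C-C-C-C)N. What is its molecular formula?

C20H25FINO

Heavy atoms from the SMILES: 20 C, 1 F, 1 I, 1 N, 1 O.
Implicit hydrogens by atom environment:
  7 × C (aromatic): 1 H each → 7
  5 × C (aromatic): no H
  4 × C: 2 H each → 8
  2 × C: 3 H each → 6
  2 × C: 1 H each → 2
  1 × F: no H
  1 × I: no H
  1 × N: 2 H
  1 × O: no H
  Total hydrogens = 25.
Molecular formula: C20H25FINO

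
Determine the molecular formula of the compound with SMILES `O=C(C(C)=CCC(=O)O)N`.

C6H9NO3

Heavy atoms from the SMILES: 6 C, 1 N, 3 O.
Implicit hydrogens by atom environment:
  3 × C: no H
  2 × O: no H
  1 × C: 3 H
  1 × C: 2 H
  1 × C: 1 H
  1 × N: 2 H
  1 × O: 1 H
  Total hydrogens = 9.
Molecular formula: C6H9NO3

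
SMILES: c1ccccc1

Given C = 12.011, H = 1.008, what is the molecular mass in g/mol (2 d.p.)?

78.11

Molecular formula: C6H6.
M = 6×12.011 + 6×1.008 = 78.11 g/mol.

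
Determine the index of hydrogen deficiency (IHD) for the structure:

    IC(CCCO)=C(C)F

1

Molecular formula from the SMILES: C6H10FIO.
DoU = (2C + 2 + N − H − X)/2 = (2·6 + 2 + 0 − 10 − 2)/2 = 2/2 = 1.
(Structurally: 0 ring(s) + 1 π bond(s) = 1.)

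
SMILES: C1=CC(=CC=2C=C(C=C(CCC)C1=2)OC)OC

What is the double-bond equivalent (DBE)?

7

Molecular formula from the SMILES: C15H18O2.
DoU = (2C + 2 + N − H − X)/2 = (2·15 + 2 + 0 − 18 − 0)/2 = 14/2 = 7.
(Structurally: 2 ring(s) + 5 π bond(s) = 7.)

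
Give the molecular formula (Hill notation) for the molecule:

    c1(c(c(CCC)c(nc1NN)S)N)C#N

C9H13N5S

Heavy atoms from the SMILES: 9 C, 5 N, 1 S.
Implicit hydrogens by atom environment:
  5 × C (aromatic): no H
  2 × C: 2 H each → 4
  2 × N: 2 H each → 4
  1 × C: 3 H
  1 × C: no H
  1 × N: 1 H
  1 × N (aromatic): no H
  1 × N: no H
  1 × S: 1 H
  Total hydrogens = 13.
Molecular formula: C9H13N5S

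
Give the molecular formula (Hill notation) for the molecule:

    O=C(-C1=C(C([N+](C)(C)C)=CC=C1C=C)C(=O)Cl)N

C13H16ClN2O2+

Heavy atoms from the SMILES: 13 C, 1 Cl, 2 N, 2 O.
Implicit hydrogens by atom environment:
  4 × C (aromatic): no H
  3 × C: 3 H each → 9
  2 × C (aromatic): 1 H each → 2
  2 × C: no H
  2 × O: no H
  1 × C: 2 H
  1 × C: 1 H
  1 × Cl: no H
  1 × N: 2 H
  1 × N (charge +1): no H
  Total hydrogens = 16.
Net charge +1.
Molecular formula: C13H16ClN2O2+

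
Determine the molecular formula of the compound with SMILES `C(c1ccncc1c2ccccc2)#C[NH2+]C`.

Heavy atoms from the SMILES: 14 C, 2 N.
Implicit hydrogens by atom environment:
  8 × C (aromatic): 1 H each → 8
  3 × C (aromatic): no H
  2 × C: no H
  1 × C: 3 H
  1 × N (charge +1): 2 H
  1 × N (aromatic): no H
  Total hydrogens = 13.
Net charge +1.
Molecular formula: C14H13N2+

C14H13N2+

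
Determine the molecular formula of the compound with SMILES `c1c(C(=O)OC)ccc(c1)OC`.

Heavy atoms from the SMILES: 9 C, 3 O.
Implicit hydrogens by atom environment:
  4 × C (aromatic): 1 H each → 4
  3 × O: no H
  2 × C: 3 H each → 6
  2 × C (aromatic): no H
  1 × C: no H
  Total hydrogens = 10.
Molecular formula: C9H10O3

C9H10O3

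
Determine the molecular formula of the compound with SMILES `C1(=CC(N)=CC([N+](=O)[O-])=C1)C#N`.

C7H5N3O2

Heavy atoms from the SMILES: 7 C, 3 N, 2 O.
Implicit hydrogens by atom environment:
  3 × C (aromatic): 1 H each → 3
  3 × C (aromatic): no H
  1 × C: no H
  1 × N: 2 H
  1 × N: no H
  1 × N (charge +1): no H
  1 × O: no H
  1 × O (charge -1): no H
  Total hydrogens = 5.
Molecular formula: C7H5N3O2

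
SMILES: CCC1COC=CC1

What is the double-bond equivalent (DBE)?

2

Molecular formula from the SMILES: C7H12O.
DoU = (2C + 2 + N − H − X)/2 = (2·7 + 2 + 0 − 12 − 0)/2 = 4/2 = 2.
(Structurally: 1 ring(s) + 1 π bond(s) = 2.)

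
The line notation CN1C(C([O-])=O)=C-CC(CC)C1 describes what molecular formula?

C9H14NO2-

Heavy atoms from the SMILES: 9 C, 1 N, 2 O.
Implicit hydrogens by atom environment:
  3 × C: 2 H each → 6
  2 × C: 3 H each → 6
  2 × C: 1 H each → 2
  2 × C: no H
  1 × N: no H
  1 × O: no H
  1 × O (charge -1): no H
  Total hydrogens = 14.
Net charge -1.
Molecular formula: C9H14NO2-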